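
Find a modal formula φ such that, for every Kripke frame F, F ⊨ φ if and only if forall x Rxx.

□s → s

A defining formula is □s → s (the T axiom).
Suppose □s→s is valid. At any x set V(s)={w : Rxw}. Then □s holds at x, so s holds at x, i.e. Rxx.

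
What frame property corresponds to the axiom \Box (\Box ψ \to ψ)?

Suppose □(□ψ→ψ) is valid. Take Rxy and set V(ψ)={w : Ryw}. Then at y, □ψ holds; since □(□ψ→ψ) at x, □ψ→ψ at y, so ψ at y, i.e. Ryy.

shift-reflexivity: \forall x \forall y (Rxy \to Ryy)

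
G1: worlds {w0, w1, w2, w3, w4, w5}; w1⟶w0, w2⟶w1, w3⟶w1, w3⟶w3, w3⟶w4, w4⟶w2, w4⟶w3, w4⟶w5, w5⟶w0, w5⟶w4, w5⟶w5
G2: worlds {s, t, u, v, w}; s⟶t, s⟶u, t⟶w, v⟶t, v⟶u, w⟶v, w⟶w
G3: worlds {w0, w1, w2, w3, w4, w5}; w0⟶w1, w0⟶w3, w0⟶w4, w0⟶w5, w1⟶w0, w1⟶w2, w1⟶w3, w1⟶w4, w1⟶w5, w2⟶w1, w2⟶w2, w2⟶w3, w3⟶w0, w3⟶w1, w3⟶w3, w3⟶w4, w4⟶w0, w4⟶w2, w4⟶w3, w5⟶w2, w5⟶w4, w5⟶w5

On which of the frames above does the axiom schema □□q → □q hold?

G3

This is the axiom for density; its first-order frame correspondent is ∀x ∀y (Rxy → ∃z (Rxz ∧ Rzy)).
G1: fails — Rw1w0 but no z with Rw1z and Rzw0.
G2: fails — Rvt but no z with Rvz and Rzt.
G3: holds.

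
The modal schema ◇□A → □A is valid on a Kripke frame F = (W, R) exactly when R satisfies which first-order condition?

This is frame-equivalent to ◇A → □◇A (substitute ¬A for A and contrapose).
Suppose ◇A→□◇A is valid. Take Rxy, Rxz and set V(A)={y}. Then ◇A at x, so □◇A at x, so ◇A at z, so some w with Rzw has A; w=y, i.e. Rzy. By symmetry of the argument, Ryz.

The Euclidean property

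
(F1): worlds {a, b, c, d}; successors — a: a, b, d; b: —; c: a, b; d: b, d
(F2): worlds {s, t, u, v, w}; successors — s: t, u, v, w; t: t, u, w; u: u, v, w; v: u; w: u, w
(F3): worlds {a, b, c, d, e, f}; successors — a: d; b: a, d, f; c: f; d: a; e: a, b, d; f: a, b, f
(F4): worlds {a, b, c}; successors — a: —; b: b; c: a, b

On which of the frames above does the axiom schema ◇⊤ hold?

This is the axiom for seriality; its first-order frame correspondent is ∀x ∃y Rxy.
(F1): fails — world b has no successor.
(F2): ✓.
(F3): ✓.
(F4): fails — world a has no successor.

(F2), (F3)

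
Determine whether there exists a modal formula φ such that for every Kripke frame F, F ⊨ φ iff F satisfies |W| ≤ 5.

No — not modally definable

Any modally definable frame class is closed under disjoint unions.
Any modal formula valid on each of 6 disjoint one-world frames is valid on their disjoint union (validity is preserved under disjoint unions). Each one-world frame has |W|=1≤5, but the union has |W|=6.
Hence having at most 5 worlds is not modally definable.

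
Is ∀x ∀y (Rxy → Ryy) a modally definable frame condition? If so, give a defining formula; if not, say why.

Definable; □(□r → r) defines it

Yes: it is shift-reflexivity, defined by the T□ schema □(□r → r).
Suppose □(□r→r) is valid. Take Rxy and set V(r)={w : Ryw}. Then at y, □r holds; since □(□r→r) at x, □r→r at y, so r at y, i.e. Ryy.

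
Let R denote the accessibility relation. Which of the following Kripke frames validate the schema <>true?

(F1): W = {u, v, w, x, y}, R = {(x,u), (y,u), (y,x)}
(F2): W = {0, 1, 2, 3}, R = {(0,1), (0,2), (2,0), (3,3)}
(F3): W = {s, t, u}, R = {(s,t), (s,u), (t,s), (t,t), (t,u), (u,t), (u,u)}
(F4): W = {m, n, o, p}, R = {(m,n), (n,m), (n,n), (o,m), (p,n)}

Frame correspondent (Sahlqvist): forall x exists y Rxy — i.e. seriality.
(F1): fails — world u has no successor.
(F2): fails — world 1 has no successor.
(F3): satisfies the condition.
(F4): satisfies the condition.
Valid on: (F3), (F4).

(F3), (F4)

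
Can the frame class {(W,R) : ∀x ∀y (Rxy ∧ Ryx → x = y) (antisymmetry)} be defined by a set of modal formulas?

No

Modal frame validity is preserved under surjective bounded morphisms.
The 4-cycle (worlds a,b,c,d with a→b→c→d→a) is antisymmetric. Sending even-indexed worlds to • and odd-indexed worlds to ∘ is a surjective bounded morphism onto the two-world frame with •↔∘, which is not antisymmetric.
So the class is not modally definable.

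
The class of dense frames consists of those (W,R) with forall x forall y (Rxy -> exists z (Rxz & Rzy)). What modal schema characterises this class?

This is density; the standard corresponding axiom is C4: □□ψ → □ψ.
Suppose □□ψ→□ψ is valid. Take Rxy and set V(ψ)={w : xR²w}. Then □□ψ at x, so □ψ at x, so ψ at y, i.e. ∃z(Rxz∧Rzy).

□□ψ → □ψ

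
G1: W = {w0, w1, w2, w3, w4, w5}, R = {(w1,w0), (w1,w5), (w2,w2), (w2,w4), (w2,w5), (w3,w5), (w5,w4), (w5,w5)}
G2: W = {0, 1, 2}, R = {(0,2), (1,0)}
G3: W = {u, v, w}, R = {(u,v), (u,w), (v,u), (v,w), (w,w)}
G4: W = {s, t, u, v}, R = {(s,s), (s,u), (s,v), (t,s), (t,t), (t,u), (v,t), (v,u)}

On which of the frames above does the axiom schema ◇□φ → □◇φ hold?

G3

This is the axiom for convergence; its first-order frame correspondent is ∀x ∀y ∀z (Rxy ∧ Rxz → ∃w (Ryw ∧ Rzw)).
G1: fails — Rw1w5 and Rw1w0 but w5 and w0 have no common successor.
G2: fails — R02 and R02 but 2 and 2 have no common successor.
G3: condition met.
G4: fails — Rsv and Rsu but v and u have no common successor.
Valid on: G3.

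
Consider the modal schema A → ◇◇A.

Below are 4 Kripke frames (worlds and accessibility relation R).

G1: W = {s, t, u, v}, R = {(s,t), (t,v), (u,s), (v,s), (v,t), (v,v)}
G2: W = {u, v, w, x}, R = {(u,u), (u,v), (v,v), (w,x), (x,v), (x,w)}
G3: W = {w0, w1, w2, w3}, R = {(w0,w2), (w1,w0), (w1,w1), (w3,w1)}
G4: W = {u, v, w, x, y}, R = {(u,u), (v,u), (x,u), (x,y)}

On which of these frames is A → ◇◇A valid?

G2

The schema corresponds to a generalized confluence (Geach) condition: ∀x ∃w (x = w ∧ xR²w).
G1: fails — at s but no w with s=w and sR²w.
G2: holds.
G3: fails — at w0 but no w with w0=w and w0R²w.
G4: fails — at v but no t with v=t and vR²t.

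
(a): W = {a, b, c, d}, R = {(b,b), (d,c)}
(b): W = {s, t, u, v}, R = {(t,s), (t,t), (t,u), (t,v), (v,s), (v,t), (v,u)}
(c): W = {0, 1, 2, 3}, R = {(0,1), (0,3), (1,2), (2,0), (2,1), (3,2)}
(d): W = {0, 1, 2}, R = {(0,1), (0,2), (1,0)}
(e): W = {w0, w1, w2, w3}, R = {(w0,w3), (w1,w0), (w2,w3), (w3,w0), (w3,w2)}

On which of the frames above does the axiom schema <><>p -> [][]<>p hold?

This is the axiom for a generalized confluence (Geach) condition; its first-order frame correspondent is forall x forall y forall z ((x R^2 y & x R^2 z) -> exists w (y = w & zRw)).
(a): ✓.
(b): fails — tR²s, tR²s but no w with s=w and sRw.
(c): fails — 0R²2, 0R²2 but no w with 2=w and 2Rw.
(d): fails — 0R²0, 0R²0 but no w with 0=w and 0Rw.
(e): fails — w0R²w0, w0R²w0 but no w with w0=w and w0Rw.
Valid on: (a).

(a)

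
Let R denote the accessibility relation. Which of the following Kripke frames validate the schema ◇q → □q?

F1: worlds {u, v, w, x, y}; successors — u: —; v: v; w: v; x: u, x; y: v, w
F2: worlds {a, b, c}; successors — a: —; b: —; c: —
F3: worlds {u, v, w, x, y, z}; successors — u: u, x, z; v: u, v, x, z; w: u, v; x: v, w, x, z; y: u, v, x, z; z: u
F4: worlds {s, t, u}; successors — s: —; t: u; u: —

F2, F4

The schema corresponds to partial functionality: ∀x ∀y ∀z (Rxy ∧ Rxz → y = z).
F1: fails — x sees both u and x.
F2: condition met.
F3: fails — u sees both u and x.
F4: condition met.
Valid on: F2, F4.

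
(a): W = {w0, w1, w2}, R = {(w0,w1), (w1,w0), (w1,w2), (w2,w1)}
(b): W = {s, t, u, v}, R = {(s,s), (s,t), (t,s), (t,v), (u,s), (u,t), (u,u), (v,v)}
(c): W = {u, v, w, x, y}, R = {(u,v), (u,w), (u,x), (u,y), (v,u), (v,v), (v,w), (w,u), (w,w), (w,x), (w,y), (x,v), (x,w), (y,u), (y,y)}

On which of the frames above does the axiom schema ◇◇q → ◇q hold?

none

Frame correspondent (Sahlqvist): ∀x ∀y (xR²y → ∃w (y = w ∧ xRw)) — i.e. a generalized confluence (Geach) condition.
(a): fails — w0R²w0 but no w with w0=w and w0Rw.
(b): fails — sR²v but no w with v=w and sRw.
(c): fails — uR²u but no t with u=t and uRt.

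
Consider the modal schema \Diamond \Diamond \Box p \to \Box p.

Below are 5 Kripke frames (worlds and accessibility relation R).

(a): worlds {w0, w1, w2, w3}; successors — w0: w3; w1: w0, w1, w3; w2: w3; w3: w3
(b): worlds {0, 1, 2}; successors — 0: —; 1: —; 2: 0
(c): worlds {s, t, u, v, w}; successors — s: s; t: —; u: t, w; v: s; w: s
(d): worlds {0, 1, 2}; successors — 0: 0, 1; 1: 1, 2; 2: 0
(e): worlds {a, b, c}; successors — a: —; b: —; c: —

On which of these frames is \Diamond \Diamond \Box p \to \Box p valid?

This is the axiom for a generalized confluence (Geach) condition; its first-order frame correspondent is \forall x \forall y \forall z ((x R^2 y \wedge xRz) \to \exists w (yRw \wedge z = w)).
(a): fails — w1R²w0, w1Rw0 but no w with w0Rw and w0=w.
(b): satisfies the condition.
(c): fails — uR²s, uRt but no w* with sRw* and t=w*.
(d): fails — 0R²1, 0R0 but no w with 1Rw and 0=w.
(e): satisfies the condition.
Valid on: (b), (e).

(b), (e)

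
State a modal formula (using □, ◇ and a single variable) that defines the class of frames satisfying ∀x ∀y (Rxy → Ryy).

A defining formula is □(□s → s) (the T□ axiom).
Suppose □(□s→s) is valid. Take Rxy and set V(s)={w : Ryw}. Then at y, □s holds; since □(□s→s) at x, □s→s at y, so s at y, i.e. Ryy.

□(□s → s)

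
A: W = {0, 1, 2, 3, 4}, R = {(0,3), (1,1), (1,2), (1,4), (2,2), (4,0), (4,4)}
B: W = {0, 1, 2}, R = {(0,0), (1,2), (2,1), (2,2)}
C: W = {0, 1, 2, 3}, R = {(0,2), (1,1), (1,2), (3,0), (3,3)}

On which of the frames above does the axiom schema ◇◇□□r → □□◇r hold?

B

This is the axiom for a generalized confluence (Geach) condition; its first-order frame correspondent is ∀x ∀y ∀z ((xR²y ∧ xR²z) → ∃w (yR²w ∧ zRw)).
A: fails — 1R²0, 1R²0 but no w with 0R²w and 0Rw.
B: condition met.
C: fails — 1R²1, 1R²2 but no w with 1R²w and 2Rw.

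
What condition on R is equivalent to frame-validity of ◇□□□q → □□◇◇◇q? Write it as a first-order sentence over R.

This is a Sahlqvist (Geach-type) schema ◇^1□^3q → □^2◇^3q.
Minimal-valuation argument: fix x; take any y with xR^1y and any z with xR^2z. Set V(q) to the set of worlds R-reachable from y in exactly 3 steps. Then □^3q holds at y, so the antecedent holds at x; validity forces ◇^3q at z, giving a w with zR^3w and yR^3w.
First-order correspondent: ∀x ∀y ∀z ((xRy ∧ xR²z) → ∃w (yR³w ∧ zR³w)).

∀x ∀y ∀z ((xRy ∧ xR²z) → ∃w (yR³w ∧ zR³w))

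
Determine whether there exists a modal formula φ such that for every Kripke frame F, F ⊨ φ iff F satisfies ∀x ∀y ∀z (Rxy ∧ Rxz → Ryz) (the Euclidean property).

The condition is the Euclidean property. A defining modal formula is ◇p → □◇p.
Suppose ◇p→□◇p is valid. Take Rxy, Rxz and set V(p)={y}. Then ◇p at x, so □◇p at x, so ◇p at z, so some w with Rzw has p; w=y, i.e. Rzy. By symmetry of the argument, Ryz.

Definable; ◇p → □◇p defines it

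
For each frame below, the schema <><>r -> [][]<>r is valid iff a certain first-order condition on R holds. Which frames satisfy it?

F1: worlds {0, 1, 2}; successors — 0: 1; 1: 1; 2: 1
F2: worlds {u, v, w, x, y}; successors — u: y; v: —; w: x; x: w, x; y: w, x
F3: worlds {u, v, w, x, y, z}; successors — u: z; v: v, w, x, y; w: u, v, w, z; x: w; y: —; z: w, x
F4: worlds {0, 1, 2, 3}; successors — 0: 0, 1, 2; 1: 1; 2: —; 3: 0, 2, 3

F1

The schema corresponds to a generalized confluence (Geach) condition: forall x forall y forall z ((x R^2 y & x R^2 z) -> exists w (y = w & zRw)).
F1: condition met.
F2: fails — uR²w, uR²w but no t with w=t and wRt.
F3: fails — uR²x, uR²w but no t with x=t and wRt.
F4: fails — 0R²0, 0R²1 but no w with 0=w and 1Rw.
Valid on: F1.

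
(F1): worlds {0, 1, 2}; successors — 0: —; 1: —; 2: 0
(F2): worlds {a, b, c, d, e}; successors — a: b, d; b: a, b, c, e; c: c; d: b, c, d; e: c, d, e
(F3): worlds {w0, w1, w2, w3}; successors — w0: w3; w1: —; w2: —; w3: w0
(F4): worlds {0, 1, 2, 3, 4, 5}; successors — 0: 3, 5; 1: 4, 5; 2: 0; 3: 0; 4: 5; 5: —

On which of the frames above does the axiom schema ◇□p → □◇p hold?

(F3)

This is the axiom for convergence; its first-order frame correspondent is ∀x ∀y ∀z (Rxy ∧ Rxz → ∃w (Ryw ∧ Rzw)).
(F1): fails — R20 and R20 but 0 and 0 have no common successor.
(F2): fails — Rbc and Rba but c and a have no common successor.
(F3): condition met.
(F4): fails — R03 and R05 but 3 and 5 have no common successor.
Valid on: (F3).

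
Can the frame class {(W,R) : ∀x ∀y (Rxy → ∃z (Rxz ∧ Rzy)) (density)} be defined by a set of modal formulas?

Yes — defined by □□p → □p

Yes: it is density, defined by the C4 schema □□p → □p.
Suppose □□p→□p is valid. Take Rxy and set V(p)={w : xR²w}. Then □□p at x, so □p at x, so p at y, i.e. ∃z(Rxz∧Rzy).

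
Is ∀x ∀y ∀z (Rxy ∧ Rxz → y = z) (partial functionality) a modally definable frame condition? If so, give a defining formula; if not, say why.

Yes — defined by ◇r → □r

The condition is partial functionality. A defining modal formula is ◇r → □r.
Suppose ◇r→□r is valid. Take Rxy, Rxz and set V(r)={y}. Then ◇r at x, so □r at x, so r at z, i.e. z=y.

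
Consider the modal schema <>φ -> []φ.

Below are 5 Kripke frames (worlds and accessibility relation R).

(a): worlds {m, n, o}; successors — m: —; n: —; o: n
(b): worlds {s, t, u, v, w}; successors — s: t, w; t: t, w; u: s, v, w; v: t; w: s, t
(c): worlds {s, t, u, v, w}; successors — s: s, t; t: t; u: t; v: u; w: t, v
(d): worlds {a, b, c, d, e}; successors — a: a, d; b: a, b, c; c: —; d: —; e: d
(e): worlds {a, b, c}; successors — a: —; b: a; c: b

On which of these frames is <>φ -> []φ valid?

This is the axiom for partial functionality; its first-order frame correspondent is forall x forall y forall z (Rxy & Rxz -> y = z).
(a): holds.
(b): fails — s sees both t and w.
(c): fails — s sees both s and t.
(d): fails — a sees both a and d.
(e): holds.
Valid on: (a), (e).

(a), (e)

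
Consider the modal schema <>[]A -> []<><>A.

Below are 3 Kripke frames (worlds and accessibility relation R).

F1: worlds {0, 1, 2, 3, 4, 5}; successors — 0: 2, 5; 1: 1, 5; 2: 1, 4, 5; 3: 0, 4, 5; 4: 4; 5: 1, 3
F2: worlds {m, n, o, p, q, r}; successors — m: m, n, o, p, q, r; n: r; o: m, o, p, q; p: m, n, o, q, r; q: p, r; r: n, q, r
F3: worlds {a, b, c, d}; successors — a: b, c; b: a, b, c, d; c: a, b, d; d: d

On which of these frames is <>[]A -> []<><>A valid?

F2

This is the axiom for a generalized confluence (Geach) condition; its first-order frame correspondent is forall x forall y forall z ((xRy & xRz) -> exists w (yRw & z R^2 w)).
F1: fails — 2R1, 2R4 but no w with 1Rw and 4R²w.
F2: holds.
F3: fails — bRa, bRd but no w with aRw and dR²w.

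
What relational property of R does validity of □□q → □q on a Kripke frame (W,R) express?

density: ∀x ∀y (Rxy → ∃z (Rxz ∧ Rzy))

Suppose □□q→□q is valid. Take Rxy and set V(q)={w : xR²w}. Then □□q at x, so □q at x, so q at y, i.e. ∃z(Rxz∧Rzy).
The converse is a direct semantic check.
Frame condition: ∀x ∀y (Rxy → ∃z (Rxz ∧ Rzy)).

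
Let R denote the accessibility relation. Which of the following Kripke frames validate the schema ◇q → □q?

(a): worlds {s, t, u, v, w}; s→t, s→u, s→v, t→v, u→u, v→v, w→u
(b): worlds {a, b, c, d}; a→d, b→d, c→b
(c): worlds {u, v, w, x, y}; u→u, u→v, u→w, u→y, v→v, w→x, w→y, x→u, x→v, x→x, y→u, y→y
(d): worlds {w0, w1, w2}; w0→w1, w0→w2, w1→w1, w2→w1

(b)

This is the axiom for partial functionality; its first-order frame correspondent is ∀x ∀y ∀z (Rxy ∧ Rxz → y = z).
(a): fails — s sees both t and u.
(b): satisfies the condition.
(c): fails — u sees both u and v.
(d): fails — w0 sees both w1 and w2.
Valid on: (b).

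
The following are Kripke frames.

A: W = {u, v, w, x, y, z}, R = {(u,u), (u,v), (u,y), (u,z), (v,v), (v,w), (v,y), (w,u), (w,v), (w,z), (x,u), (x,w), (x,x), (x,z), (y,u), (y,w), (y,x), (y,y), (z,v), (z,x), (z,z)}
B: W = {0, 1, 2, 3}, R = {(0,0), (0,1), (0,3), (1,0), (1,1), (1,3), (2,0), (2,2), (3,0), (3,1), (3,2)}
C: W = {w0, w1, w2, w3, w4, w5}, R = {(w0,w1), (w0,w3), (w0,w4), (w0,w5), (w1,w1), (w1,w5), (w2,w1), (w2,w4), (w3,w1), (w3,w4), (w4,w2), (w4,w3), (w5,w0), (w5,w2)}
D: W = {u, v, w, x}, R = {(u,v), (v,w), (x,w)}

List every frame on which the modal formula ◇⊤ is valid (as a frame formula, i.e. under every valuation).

The schema corresponds to seriality: ∀x ∃y Rxy.
A: satisfies the condition.
B: satisfies the condition.
C: satisfies the condition.
D: fails — world w has no successor.

A, B, C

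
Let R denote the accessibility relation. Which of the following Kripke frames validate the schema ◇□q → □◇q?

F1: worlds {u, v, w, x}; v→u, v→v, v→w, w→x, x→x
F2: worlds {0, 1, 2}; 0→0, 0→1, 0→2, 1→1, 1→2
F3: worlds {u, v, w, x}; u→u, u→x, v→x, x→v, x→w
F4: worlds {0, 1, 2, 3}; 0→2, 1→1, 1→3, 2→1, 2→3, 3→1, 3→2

F4

Frame correspondent (Sahlqvist): ∀x ∀y ∀z (Rxy ∧ Rxz → ∃w (Ryw ∧ Rzw)) — i.e. convergence.
F1: fails — Rvv and Rvw but v and w have no common successor.
F2: fails — R00 and R02 but 0 and 2 have no common successor.
F3: fails — Ruu and Rux but u and x have no common successor.
F4: satisfies the condition.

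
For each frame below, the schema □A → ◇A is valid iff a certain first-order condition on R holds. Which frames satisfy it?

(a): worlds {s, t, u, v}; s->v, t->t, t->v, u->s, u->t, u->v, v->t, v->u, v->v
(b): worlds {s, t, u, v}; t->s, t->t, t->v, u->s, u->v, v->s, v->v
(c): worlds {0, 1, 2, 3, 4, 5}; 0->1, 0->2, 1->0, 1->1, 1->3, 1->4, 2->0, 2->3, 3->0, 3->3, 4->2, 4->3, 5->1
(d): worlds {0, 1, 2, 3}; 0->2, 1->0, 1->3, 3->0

(a), (c)

The schema corresponds to seriality: ∀x ∃y Rxy.
(a): condition met.
(b): fails — world s has no successor.
(c): condition met.
(d): fails — world 2 has no successor.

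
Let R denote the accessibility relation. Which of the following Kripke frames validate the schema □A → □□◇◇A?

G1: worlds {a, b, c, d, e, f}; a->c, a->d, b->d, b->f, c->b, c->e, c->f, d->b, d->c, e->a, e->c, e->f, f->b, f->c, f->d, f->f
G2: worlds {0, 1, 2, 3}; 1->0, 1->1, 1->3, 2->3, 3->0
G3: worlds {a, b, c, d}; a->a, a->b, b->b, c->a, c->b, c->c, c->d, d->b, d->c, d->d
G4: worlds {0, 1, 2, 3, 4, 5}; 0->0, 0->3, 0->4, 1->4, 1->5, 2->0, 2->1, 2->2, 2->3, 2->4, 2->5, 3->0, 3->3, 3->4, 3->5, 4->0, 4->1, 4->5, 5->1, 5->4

G1, G3, G4

Frame correspondent (Sahlqvist): ∀x ∀z (xR²z → ∃w (xRw ∧ zR²w)) — i.e. a generalized confluence (Geach) condition.
G1: holds.
G2: fails — 1R²0 but no w with 1Rw and 0R²w.
G3: holds.
G4: holds.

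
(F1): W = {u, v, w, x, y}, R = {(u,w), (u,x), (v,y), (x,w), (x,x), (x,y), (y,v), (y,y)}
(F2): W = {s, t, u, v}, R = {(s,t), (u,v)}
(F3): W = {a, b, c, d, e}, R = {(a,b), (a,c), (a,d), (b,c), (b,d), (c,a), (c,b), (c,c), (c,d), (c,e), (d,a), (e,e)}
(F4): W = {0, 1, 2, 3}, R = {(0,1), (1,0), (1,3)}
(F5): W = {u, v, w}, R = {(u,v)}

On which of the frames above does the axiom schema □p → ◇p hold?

The schema corresponds to seriality: ∀x ∃y Rxy.
(F1): fails — world w has no successor.
(F2): fails — world t has no successor.
(F3): ✓.
(F4): fails — world 2 has no successor.
(F5): fails — world v has no successor.
Valid on: (F3).

(F3)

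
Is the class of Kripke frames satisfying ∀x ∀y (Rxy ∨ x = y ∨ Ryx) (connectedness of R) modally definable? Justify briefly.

Not definable by any modal formula

If a class were modally definable it would be closed under disjoint unions (Goldblatt–Thomason).
Take 4 disjoint single-world reflexive frames: each is trivially connected, but their disjoint union has 4 worlds with no edge between distinct components, so it is not connected.
Hence connectedness of R is not modally definable.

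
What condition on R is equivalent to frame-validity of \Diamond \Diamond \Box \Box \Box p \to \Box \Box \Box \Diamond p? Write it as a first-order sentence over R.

This is a Sahlqvist (Geach-type) schema ◇^2□^3p → □^3◇^1p.
Minimal-valuation argument: fix x; take any y with xR^2y and any z with xR^3z. Set V(p) to the set of worlds R-reachable from y in exactly 3 steps. Then □^3p holds at y, so the antecedent holds at x; validity forces ◇^1p at z, giving a w with zR^1w and yR^3w.
First-order correspondent: \forall x \forall y \forall z ((x R^2 y \wedge x R^3 z) \to \exists w (y R^3 w \wedge zRw)).

\forall x \forall y \forall z ((x R^2 y \wedge x R^3 z) \to \exists w (y R^3 w \wedge zRw))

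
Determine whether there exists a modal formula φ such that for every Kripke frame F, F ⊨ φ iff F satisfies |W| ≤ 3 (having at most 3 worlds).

Not definable by any modal formula

Any modally definable frame class is closed under disjoint unions.
Any modal formula valid on each of 4 disjoint one-world frames is valid on their disjoint union (validity is preserved under disjoint unions). Each one-world frame has |W|=1≤3, but the union has |W|=4.
So no modal formula (or set of formulas) defines exactly the |W|≤3 frames.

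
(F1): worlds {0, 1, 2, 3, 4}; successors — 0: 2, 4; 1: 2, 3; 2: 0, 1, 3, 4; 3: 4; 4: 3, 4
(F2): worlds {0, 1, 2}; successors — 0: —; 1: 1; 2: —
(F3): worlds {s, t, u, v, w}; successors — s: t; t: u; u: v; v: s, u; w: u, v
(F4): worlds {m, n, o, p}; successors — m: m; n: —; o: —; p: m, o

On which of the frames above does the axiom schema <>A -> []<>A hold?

(F2)

Frame correspondent (Sahlqvist): forall x forall y forall z (Rxy & Rxz -> Ryz) — i.e. the Euclidean property.
(F1): fails — R02 and R02 but not R22.
(F2): ✓.
(F3): fails — Rst and Rst but not Rtt.
(F4): fails — Rpo and Rpo but not Roo.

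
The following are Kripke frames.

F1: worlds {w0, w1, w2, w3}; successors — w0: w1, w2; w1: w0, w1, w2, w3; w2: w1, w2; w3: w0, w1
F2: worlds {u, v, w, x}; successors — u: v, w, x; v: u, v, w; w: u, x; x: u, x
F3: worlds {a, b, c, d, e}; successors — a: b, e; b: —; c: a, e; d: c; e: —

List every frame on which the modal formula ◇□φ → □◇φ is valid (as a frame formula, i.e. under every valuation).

This is the axiom for convergence; its first-order frame correspondent is ∀x ∀y ∀z (Rxy ∧ Rxz → ∃w (Ryw ∧ Rzw)).
F1: ✓.
F2: ✓.
F3: fails — Rab and Rab but b and b have no common successor.

F1, F2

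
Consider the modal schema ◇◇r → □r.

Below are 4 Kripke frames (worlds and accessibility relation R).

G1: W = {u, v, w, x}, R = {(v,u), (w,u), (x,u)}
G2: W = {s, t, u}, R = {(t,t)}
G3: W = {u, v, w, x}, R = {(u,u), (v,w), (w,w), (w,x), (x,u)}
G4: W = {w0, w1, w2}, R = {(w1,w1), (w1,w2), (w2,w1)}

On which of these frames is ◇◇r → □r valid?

G1, G2

This is the axiom for a generalized confluence (Geach) condition; its first-order frame correspondent is ∀x ∀y ∀z ((xR²y ∧ xRz) → ∃w (y = w ∧ z = w)).
G1: holds.
G2: holds.
G3: fails — vR²x, vRw but x ≠ w.
G4: fails — w1R²w1, w1Rw2 but w1 ≠ w2.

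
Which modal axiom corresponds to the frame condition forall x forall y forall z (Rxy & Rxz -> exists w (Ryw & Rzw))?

◇□p → □◇p

The condition is convergence. The .2 schema ◇□p → □◇p defines it.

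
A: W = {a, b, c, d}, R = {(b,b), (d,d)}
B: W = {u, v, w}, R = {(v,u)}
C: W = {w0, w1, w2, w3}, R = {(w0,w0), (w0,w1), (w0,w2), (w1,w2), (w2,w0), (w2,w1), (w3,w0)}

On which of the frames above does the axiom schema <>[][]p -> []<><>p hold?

Frame correspondent (Sahlqvist): forall x forall y forall z ((xRy & xRz) -> exists w (y R^2 w & z R^2 w)) — i.e. a generalized confluence (Geach) condition.
A: ✓.
B: fails — vRu, vRu but no t with uR²t and uR²t.
C: ✓.

A, C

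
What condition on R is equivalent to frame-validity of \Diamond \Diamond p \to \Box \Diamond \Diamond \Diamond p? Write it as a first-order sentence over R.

This is a Sahlqvist (Geach-type) schema ◇^2□^0p → □^1◇^3p.
First-order correspondent: \forall x \forall y \forall z ((x R^2 y \wedge xRz) \to \exists w (y = w \wedge z R^3 w)).

\forall x \forall y \forall z ((x R^2 y \wedge xRz) \to \exists w (y = w \wedge z R^3 w))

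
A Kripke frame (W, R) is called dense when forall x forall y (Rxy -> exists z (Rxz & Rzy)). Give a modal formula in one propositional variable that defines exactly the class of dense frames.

This is density; the standard corresponding axiom is C4: □□ψ → □ψ.

□□ψ → □ψ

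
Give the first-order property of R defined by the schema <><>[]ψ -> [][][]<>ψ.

forall x forall y forall z ((x R^2 y & x R^3 z) -> exists w (yRw & zRw))

This is a Sahlqvist (Geach-type) schema ◇^2□^1ψ → □^3◇^1ψ.
Minimal-valuation argument: fix x; take any y with xR^2y and any z with xR^3z. Set V(ψ) to the set of worlds R-reachable from y in exactly 1 step. Then □^1ψ holds at y, so the antecedent holds at x; validity forces ◇^1ψ at z, giving a w with zR^1w and yR^1w.
First-order correspondent: forall x forall y forall z ((x R^2 y & x R^3 z) -> exists w (yRw & zRw)).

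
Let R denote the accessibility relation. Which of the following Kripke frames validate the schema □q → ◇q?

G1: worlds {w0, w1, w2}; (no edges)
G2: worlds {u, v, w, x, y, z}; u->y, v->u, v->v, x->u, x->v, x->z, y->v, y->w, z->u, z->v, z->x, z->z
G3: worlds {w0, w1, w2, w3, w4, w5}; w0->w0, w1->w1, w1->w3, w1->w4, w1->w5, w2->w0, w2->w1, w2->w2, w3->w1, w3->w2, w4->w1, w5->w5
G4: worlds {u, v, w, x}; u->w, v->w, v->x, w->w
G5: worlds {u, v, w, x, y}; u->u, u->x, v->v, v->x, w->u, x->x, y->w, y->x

G3, G5

The schema corresponds to seriality: ∀x ∃y Rxy.
G1: fails — world w0 has no successor.
G2: fails — world w has no successor.
G3: condition met.
G4: fails — world x has no successor.
G5: condition met.
Valid on: G3, G5.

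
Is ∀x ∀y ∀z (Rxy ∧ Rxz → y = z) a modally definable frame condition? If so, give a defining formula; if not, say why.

This is a Sahlqvist condition; the CD axiom ◇r → □r defines it.

Yes — defined by ◇r → □r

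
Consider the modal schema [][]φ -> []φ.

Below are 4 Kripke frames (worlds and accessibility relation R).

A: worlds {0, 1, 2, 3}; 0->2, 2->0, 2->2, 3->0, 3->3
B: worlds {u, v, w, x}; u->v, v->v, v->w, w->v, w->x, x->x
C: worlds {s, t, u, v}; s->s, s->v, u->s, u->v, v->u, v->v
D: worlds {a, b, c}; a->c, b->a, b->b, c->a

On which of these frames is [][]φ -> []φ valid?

This is the axiom for density; its first-order frame correspondent is forall x forall y (Rxy -> exists z (Rxz & Rzy)).
A: satisfies the condition.
B: satisfies the condition.
C: satisfies the condition.
D: fails — Rac but no z with Raz and Rzc.
Valid on: A, B, C.

A, B, C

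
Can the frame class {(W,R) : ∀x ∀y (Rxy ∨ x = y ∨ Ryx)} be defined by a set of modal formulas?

Not definable by any modal formula

Any modally definable frame class is closed under disjoint unions.
Take 2 disjoint single-world reflexive frames: each is trivially connected, but their disjoint union has 2 worlds with no edge between distinct components, so it is not connected.
Hence connectedness of R is not modally definable.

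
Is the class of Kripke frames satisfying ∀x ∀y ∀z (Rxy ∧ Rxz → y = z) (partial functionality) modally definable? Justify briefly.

Yes — defined by ◇p → □p

The condition is partial functionality. A defining modal formula is ◇p → □p.
Suppose ◇p→□p is valid. Take Rxy, Rxz and set V(p)={y}. Then ◇p at x, so □p at x, so p at z, i.e. z=y.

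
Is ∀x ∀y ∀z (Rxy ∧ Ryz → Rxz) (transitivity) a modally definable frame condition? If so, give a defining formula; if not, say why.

Yes, by □p → □□p

Yes: it is transitivity, defined by the 4 schema □p → □□p.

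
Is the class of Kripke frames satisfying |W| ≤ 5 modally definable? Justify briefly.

If a class were modally definable it would be closed under disjoint unions (Goldblatt–Thomason).
Any modal formula valid on each of 6 disjoint one-world frames is valid on their disjoint union (validity is preserved under disjoint unions). Each one-world frame has |W|=1≤5, but the union has |W|=6.
So no modal formula (or set of formulas) defines exactly the |W|≤5 frames.

Not modally definable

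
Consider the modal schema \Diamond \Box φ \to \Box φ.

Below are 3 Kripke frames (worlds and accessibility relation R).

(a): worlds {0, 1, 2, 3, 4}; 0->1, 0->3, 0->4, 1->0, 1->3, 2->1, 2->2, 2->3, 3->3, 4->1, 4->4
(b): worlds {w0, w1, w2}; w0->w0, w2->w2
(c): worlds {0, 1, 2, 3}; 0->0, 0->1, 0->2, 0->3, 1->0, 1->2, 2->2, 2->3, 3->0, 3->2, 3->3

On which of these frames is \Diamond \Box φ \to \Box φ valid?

(b)

This is the axiom for the Euclidean property; its first-order frame correspondent is \forall x \forall y \forall z (Rxy \wedge Rxz \to Ryz).
(a): fails — R01 and R01 but not R11.
(b): satisfies the condition.
(c): fails — R02 and R00 but not R20.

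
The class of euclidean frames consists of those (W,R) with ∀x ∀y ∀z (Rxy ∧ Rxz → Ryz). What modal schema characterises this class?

◇q → □◇q

The condition is the Euclidean property. The 5 schema ◇q → □◇q defines it.
Suppose ◇q→□◇q is valid. Take Rxy, Rxz and set V(q)={y}. Then ◇q at x, so □◇q at x, so ◇q at z, so some w with Rzw has q; w=y, i.e. Rzy. By symmetry of the argument, Ryz.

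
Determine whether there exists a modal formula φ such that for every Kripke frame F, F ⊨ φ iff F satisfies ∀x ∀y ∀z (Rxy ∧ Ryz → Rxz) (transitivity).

The condition is transitivity. A defining modal formula is □q → □□q.

Yes — defined by □q → □□q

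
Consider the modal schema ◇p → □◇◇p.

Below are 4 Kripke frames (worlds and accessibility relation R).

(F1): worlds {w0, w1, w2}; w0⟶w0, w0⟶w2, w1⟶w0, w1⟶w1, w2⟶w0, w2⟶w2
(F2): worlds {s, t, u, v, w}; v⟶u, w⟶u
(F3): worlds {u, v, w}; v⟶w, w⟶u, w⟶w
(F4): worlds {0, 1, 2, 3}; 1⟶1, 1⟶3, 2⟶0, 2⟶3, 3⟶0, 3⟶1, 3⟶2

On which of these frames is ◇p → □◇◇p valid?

none

The schema corresponds to a generalized confluence (Geach) condition: ∀x ∀y ∀z ((xRy ∧ xRz) → ∃w (y = w ∧ zR²w)).
(F1): fails — w1Rw1, w1Rw0 but no w with w1=w and w0R²w.
(F2): fails — vRu, vRu but no w* with u=w* and uR²w*.
(F3): fails — wRu, wRu but no t with u=t and uR²t.
(F4): fails — 2R0, 2R0 but no w with 0=w and 0R²w.
Valid on no frame.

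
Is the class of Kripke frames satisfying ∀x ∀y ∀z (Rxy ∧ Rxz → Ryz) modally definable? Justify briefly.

Yes: it is the Euclidean property, defined by the 5 schema ◇r → □◇r.
Suppose ◇r→□◇r is valid. Take Rxy, Rxz and set V(r)={y}. Then ◇r at x, so □◇r at x, so ◇r at z, so some w with Rzw has r; w=y, i.e. Rzy. By symmetry of the argument, Ryz.

Yes — defined by ◇r → □◇r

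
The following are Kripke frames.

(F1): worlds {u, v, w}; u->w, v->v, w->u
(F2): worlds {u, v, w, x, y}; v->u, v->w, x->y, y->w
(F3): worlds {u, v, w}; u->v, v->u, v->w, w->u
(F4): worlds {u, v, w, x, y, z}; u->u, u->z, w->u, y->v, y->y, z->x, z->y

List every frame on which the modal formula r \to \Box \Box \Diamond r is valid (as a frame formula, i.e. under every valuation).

none

Frame correspondent (Sahlqvist): \forall x \forall z (x R^2 z \to \exists w (x = w \wedge zRw)) — i.e. a generalized confluence (Geach) condition.
(F1): fails — uR²u but no t with u=t and uRt.
(F2): fails — xR²w but no t with x=t and wRt.
(F3): fails — uR²u but no t with u=t and uRt.
(F4): fails — uR²x but no t with u=t and xRt.
Valid on no frame.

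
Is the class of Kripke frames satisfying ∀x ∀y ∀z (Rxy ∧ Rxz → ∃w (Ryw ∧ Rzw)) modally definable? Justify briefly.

This is a Sahlqvist condition; the .2 axiom ◇□q → □◇q defines it.
Suppose ◇□q→□◇q is valid. Take Rxy, Rxz and set V(q)={w : Ryw}. Then □q at y so ◇□q at x, so □◇q at x, so ◇q at z, giving w with Rzw and Ryw.

Yes, by ◇□q → □◇q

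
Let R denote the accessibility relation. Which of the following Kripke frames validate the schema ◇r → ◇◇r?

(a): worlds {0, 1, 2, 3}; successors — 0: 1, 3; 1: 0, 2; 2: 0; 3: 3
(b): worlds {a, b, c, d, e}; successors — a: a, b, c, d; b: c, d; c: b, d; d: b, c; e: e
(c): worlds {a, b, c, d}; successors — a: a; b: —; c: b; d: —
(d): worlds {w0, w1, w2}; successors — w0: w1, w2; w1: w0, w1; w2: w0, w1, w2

This is the axiom for a generalized confluence (Geach) condition; its first-order frame correspondent is ∀x ∀y (xRy → ∃w (y = w ∧ xR²w)).
(a): fails — 0R1 but no w with 1=w and 0R²w.
(b): condition met.
(c): fails — cRb but no w with b=w and cR²w.
(d): condition met.
Valid on: (b), (d).

(b), (d)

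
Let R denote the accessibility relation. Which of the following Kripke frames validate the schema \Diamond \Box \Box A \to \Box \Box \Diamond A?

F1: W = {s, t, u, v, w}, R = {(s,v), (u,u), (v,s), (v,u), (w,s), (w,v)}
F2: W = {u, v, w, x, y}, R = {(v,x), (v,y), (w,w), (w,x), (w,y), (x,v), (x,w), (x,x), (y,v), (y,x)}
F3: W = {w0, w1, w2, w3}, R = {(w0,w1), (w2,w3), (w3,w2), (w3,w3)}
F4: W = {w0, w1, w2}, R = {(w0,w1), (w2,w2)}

F2, F3, F4

Frame correspondent (Sahlqvist): \forall x \forall y \forall z ((xRy \wedge x R^2 z) \to \exists w (y R^2 w \wedge zRw)) — i.e. a generalized confluence (Geach) condition.
F1: fails — wRs, wR²s but no w* with sR²w* and sRw*.
F2: ✓.
F3: ✓.
F4: ✓.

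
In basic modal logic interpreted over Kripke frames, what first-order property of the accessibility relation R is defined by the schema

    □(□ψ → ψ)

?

shift-reflexivity: ∀x ∀y (Rxy → Ryy)

Suppose □(□ψ→ψ) is valid. Take Rxy and set V(ψ)={w : Ryw}. Then at y, □ψ holds; since □(□ψ→ψ) at x, □ψ→ψ at y, so ψ at y, i.e. Ryy.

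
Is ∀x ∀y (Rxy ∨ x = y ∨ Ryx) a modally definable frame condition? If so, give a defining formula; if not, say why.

No — not modally definable

Modal frame validity is preserved under disjoint unions.
Take 2 disjoint single-world reflexive frames: each is trivially connected, but their disjoint union has 2 worlds with no edge between distinct components, so it is not connected.
Hence connectedness of R is not modally definable.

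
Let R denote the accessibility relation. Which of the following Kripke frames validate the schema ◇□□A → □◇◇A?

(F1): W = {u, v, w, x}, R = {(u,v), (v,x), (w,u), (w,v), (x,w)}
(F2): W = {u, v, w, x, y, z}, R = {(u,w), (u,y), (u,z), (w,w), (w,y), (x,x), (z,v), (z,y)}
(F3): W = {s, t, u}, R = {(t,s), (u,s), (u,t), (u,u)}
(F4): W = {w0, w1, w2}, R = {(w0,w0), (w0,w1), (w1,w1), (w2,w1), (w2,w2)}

The schema corresponds to a generalized confluence (Geach) condition: ∀x ∀y ∀z ((xRy ∧ xRz) → ∃w (yR²w ∧ zR²w)).
(F1): fails — wRu, wRv but no t with uR²t and vR²t.
(F2): fails — uRw, uRy but no t with wR²t and yR²t.
(F3): fails — tRs, tRs but no w with sR²w and sR²w.
(F4): satisfies the condition.

(F4)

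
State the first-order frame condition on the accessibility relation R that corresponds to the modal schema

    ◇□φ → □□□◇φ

This is a Sahlqvist (Geach-type) schema ◇^1□^1φ → □^3◇^1φ.
Minimal-valuation argument: fix x; take any y with xR^1y and any z with xR^3z. Set V(φ) to the set of worlds R-reachable from y in exactly 1 step. Then □^1φ holds at y, so the antecedent holds at x; validity forces ◇^1φ at z, giving a w with zR^1w and yR^1w.
First-order correspondent: ∀x ∀y ∀z ((xRy ∧ xR³z) → ∃w (yRw ∧ zRw)).

∀x ∀y ∀z ((xRy ∧ xR³z) → ∃w (yRw ∧ zRw))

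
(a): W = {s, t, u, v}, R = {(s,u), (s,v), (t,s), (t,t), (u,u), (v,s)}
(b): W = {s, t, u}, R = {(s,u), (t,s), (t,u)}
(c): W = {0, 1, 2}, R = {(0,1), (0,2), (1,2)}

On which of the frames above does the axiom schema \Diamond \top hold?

Frame correspondent (Sahlqvist): \forall x \exists y Rxy — i.e. seriality.
(a): satisfies the condition.
(b): fails — world u has no successor.
(c): fails — world 2 has no successor.

(a)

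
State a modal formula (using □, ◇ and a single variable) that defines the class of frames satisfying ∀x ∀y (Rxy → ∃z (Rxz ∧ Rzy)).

A defining formula is □□s → □s (the C4 axiom).
Suppose □□s→□s is valid. Take Rxy and set V(s)={w : xR²w}. Then □□s at x, so □s at x, so s at y, i.e. ∃z(Rxz∧Rzy).

□□s → □s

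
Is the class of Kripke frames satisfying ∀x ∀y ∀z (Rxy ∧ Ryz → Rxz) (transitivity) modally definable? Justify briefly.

The condition is transitivity. A defining modal formula is □q → □□q.
Suppose □q→□□q is valid. Take Rxy, Ryz and set V(q)={w : Rxw}. Then □q at x, so □□q at x, so □q at y, so q at z, i.e. Rxz.

Yes — defined by □q → □□q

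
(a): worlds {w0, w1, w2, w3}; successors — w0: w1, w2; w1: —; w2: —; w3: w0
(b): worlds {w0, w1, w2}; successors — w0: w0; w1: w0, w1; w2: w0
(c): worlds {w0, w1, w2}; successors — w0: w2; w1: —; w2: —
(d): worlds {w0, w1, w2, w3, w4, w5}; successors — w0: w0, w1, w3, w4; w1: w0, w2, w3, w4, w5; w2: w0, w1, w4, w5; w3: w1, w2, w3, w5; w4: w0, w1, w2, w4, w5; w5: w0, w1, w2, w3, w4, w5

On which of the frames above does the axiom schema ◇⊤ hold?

(b), (d)

The schema corresponds to seriality: ∀x ∃y Rxy.
(a): fails — world w1 has no successor.
(b): condition met.
(c): fails — world w1 has no successor.
(d): condition met.
Valid on: (b), (d).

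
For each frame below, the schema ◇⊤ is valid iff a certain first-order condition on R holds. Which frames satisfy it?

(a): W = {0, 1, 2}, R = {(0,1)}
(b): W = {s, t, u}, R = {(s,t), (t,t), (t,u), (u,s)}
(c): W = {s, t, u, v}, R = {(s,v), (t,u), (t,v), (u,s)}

The schema corresponds to seriality: ∀x ∃y Rxy.
(a): fails — world 1 has no successor.
(b): holds.
(c): fails — world v has no successor.
Valid on: (b).

(b)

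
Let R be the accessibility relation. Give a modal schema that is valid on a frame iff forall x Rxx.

□ψ → ψ

This is reflexivity; the standard corresponding axiom is T: □ψ → ψ.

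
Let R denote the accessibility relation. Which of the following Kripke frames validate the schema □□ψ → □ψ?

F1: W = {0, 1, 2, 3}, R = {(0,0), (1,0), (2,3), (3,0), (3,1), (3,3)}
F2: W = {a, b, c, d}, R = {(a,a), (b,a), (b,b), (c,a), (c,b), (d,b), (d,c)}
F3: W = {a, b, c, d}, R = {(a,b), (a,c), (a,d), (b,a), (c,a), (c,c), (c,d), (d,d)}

The schema corresponds to density: ∀x ∀y (Rxy → ∃z (Rxz ∧ Rzy)).
F1: satisfies the condition.
F2: fails — Rdc but no z with Rdz and Rzc.
F3: fails — Rab but no z with Raz and Rzb.

F1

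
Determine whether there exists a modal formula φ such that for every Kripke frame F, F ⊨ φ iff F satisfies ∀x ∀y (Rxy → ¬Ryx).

Not modally definable

Any modally definable frame class is closed under surjective bounded morphisms.
The 3-cycle (worlds 0,1,2 with 0→1→2→0) is asymmetric. Mapping every world to a single reflexive point • is a surjective bounded morphism, and the reflexive point is not asymmetric (R•• but asymmetry requires ¬R••).
Hence asymmetry is not modally definable.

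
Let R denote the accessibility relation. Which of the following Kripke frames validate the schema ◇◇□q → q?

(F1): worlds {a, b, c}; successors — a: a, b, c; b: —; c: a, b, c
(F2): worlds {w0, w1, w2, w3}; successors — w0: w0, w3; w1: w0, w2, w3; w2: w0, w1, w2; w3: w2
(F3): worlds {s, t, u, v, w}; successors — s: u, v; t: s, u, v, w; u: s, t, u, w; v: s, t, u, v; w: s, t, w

none

The schema corresponds to a generalized confluence (Geach) condition: ∀x ∀y (xR²y → ∃w (yRw ∧ x = w)).
(F1): fails — aR²b but no w with bRw and a=w.
(F2): fails — w0R²w3 but no w with w3Rw and w0=w.
(F3): fails — sR²s but no w* with sRw* and s=w*.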